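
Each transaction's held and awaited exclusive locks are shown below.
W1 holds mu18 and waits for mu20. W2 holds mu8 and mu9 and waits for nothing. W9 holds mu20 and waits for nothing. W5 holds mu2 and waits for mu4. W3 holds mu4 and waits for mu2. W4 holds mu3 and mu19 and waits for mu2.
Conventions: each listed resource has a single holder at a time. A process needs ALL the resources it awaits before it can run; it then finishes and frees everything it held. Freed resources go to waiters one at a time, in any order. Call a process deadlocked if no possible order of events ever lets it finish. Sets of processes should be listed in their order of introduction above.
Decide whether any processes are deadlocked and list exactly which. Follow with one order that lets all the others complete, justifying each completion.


Deadlocked set: W5, W3 and W4.
Key observation: the knot is the closed ring of waits W5 -> W3 -> W5; W4 waits into the deadlock from upstream.
The rest can finish in the order W9, W2, W1.
Walking it through:
  W9: no waits; runs immediately, freeing mu20
  W2: no waits; runs immediately, freeing mu8 and mu9
  W1 waits on mu20 — all released -> runs and releases mu18


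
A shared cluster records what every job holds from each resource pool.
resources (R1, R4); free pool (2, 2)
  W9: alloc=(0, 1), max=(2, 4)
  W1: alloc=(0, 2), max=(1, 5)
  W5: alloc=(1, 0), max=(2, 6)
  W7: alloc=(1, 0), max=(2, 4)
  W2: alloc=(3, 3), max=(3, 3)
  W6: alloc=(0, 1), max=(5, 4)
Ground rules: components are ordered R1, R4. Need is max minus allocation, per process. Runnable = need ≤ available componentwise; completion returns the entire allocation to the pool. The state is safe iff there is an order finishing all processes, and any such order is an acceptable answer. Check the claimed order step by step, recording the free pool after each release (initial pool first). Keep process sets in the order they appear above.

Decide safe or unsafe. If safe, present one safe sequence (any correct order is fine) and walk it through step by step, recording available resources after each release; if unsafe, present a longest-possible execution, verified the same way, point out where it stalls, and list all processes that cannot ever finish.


SAFE, for example via the order W2, W7, W1, W5, W9, W6.
Key observation: the order never hits an exact fit; W7 is the first step at the minimum slack of 1 on its requested resources ((1, 4), (5, 5) free).
Verifying each step:
  pool = (2, 2)
  W2: need (0, 0) fits (2, 2); releases (3, 3), pool now (5, 5)
  W7: need (1, 4) fits (5, 5); releases (1, 0), pool now (6, 5)
  W1: need (1, 3) fits (6, 5); releases (0, 2), pool now (6, 7)
  W5: need (1, 6) fits (6, 7); releases (1, 0), pool now (7, 7)
  W9: need (2, 3) fits (7, 7); releases (0, 1), pool now (7, 8)
  W6: need (5, 3) fits (7, 8); releases (0, 1), pool now (7, 9)


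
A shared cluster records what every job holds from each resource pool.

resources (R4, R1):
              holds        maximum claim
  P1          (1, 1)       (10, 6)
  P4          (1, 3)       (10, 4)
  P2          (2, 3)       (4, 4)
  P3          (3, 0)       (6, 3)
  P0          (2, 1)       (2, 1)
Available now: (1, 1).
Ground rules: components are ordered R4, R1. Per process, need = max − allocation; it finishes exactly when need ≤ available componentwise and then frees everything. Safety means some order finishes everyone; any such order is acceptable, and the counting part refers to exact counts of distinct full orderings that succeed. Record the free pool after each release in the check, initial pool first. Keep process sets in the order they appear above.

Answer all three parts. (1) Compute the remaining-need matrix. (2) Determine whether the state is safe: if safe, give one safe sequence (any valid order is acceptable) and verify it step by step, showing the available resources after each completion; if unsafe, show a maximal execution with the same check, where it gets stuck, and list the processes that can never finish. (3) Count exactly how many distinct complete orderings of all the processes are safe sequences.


(1) Outstanding need per process (order R4, R1):
  P1: (9, 5)
  P4: (9, 1)
  P2: (2, 1)
  P3: (3, 3)
  P0: (0, 0)
(2) The state is UNSAFE.
Key observation: after P0, P2, P3 complete, (8, 5) is the best the pool ever gets, yet each leftover process wants more R4.
Going as far as possible: P0, P2, P3; after that, nothing fits. Walking it through:
  pool = (1, 1)
  P0 needs (0, 0) <= (1, 1) -> finishes; pool += (2, 1) = (3, 2)
  P2 needs (2, 1) <= (3, 2) -> finishes; pool += (2, 3) = (5, 5)
  P3 needs (3, 3) <= (5, 5) -> finishes; pool += (3, 0) = (8, 5)
  P1 still needs (9, 5) but only (8, 5) is free — short on R4
  P4 still needs (9, 1) but only (8, 5) is free — short on R4
Permanently blocked: P1 and P4.
(3) Exactly 0 of the possible complete orderings are safe sequences.


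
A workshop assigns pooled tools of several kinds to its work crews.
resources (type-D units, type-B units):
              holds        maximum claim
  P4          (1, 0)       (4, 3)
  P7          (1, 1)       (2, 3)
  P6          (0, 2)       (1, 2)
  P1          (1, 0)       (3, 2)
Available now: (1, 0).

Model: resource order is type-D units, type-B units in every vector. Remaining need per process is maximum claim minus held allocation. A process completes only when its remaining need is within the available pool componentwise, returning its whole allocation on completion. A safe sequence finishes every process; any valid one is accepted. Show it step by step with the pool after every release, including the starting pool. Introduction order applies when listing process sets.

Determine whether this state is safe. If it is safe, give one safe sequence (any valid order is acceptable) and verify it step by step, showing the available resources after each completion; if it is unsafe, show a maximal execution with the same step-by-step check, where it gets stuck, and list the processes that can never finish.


SAFE — a valid safe sequence is P6, P7, P1, P4.
Key observation: P6 marks the first exact bind of the order: its need (1, 0) fits the free (1, 0) with zero slack on a requested resource.
Walking it through:
  pool = (1, 0)
  run P6 (needs (1, 0), free (1, 0)); after release of (0, 2) the pool is (1, 2)
  run P7 (needs (1, 2), free (1, 2)); after release of (1, 1) the pool is (2, 3)
  run P1 (needs (2, 2), free (2, 3)); after release of (1, 0) the pool is (3, 3)
  run P4 (needs (3, 3), free (3, 3)); after release of (1, 0) the pool is (4, 3)


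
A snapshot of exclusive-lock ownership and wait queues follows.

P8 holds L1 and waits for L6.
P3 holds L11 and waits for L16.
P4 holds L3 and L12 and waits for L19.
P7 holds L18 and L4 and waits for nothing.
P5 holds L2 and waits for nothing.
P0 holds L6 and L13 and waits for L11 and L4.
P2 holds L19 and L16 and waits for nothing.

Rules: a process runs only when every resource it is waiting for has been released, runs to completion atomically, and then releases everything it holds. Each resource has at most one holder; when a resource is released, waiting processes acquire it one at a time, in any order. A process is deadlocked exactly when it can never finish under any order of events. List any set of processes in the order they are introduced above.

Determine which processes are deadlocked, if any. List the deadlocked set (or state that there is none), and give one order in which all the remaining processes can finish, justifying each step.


The deadlocked set is empty.
Key observation: although several processes wait, no cycle exists — each chain bottoms out at a free runner.
One completion order for the rest: P2, P3, P7, P0, P8, P4, P5.
Verifying each step:
  P2 waits on nothing -> runs at once and releases L19 and L16
  run P3 (all its waits — L16 — are resolved); releases L11
  P7 waits on nothing -> runs at once and releases L18 and L4
  run P0 (all its waits — L11 and L4 — are resolved); releases L6 and L13
  run P8 (all its waits — L6 — are resolved); releases L1
  run P4 (all its waits — L19 — are resolved); releases L3 and L12
  P5 waits on nothing -> runs at once and releases L2


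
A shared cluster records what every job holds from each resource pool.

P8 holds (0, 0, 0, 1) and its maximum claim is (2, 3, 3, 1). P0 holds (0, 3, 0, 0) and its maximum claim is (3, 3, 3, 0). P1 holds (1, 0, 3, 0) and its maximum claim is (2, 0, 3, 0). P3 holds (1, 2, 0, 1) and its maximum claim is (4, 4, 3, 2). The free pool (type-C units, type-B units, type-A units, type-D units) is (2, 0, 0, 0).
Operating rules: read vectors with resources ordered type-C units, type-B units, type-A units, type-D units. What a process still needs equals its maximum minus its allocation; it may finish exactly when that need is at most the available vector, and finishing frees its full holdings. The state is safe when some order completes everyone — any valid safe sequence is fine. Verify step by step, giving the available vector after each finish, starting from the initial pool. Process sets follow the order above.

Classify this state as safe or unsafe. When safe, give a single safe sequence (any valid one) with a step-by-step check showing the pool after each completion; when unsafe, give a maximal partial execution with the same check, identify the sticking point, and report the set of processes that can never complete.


SAFE, for example via the order P1, P0, P8, P3.
Key observation: the order's first zero-slack moment is P0 ((3, 0, 3, 0) needed, (3, 0, 3, 0) free — a requested resource with nothing to spare).
Walking it through:
  pool = (2, 0, 0, 0)
  run P1 (needs (1, 0, 0, 0), free (2, 0, 0, 0)); after release of (1, 0, 3, 0) the pool is (3, 0, 3, 0)
  run P0 (needs (3, 0, 3, 0), free (3, 0, 3, 0)); after release of (0, 3, 0, 0) the pool is (3, 3, 3, 0)
  run P8 (needs (2, 3, 3, 0), free (3, 3, 3, 0)); after release of (0, 0, 0, 1) the pool is (3, 3, 3, 1)
  run P3 (needs (3, 2, 3, 1), free (3, 3, 3, 1)); after release of (1, 2, 0, 1) the pool is (4, 5, 3, 2)


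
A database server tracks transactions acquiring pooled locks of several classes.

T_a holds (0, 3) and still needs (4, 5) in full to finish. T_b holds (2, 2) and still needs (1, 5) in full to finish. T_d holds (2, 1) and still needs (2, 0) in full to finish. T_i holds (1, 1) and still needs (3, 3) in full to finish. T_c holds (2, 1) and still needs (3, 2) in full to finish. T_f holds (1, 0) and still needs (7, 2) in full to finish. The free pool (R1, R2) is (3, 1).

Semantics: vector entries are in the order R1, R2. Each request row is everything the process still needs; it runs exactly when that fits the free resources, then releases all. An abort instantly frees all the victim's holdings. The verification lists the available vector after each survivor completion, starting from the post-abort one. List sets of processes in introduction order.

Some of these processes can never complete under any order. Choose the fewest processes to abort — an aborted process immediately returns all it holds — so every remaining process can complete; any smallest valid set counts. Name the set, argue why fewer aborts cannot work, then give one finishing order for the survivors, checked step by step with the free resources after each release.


Minimum abort set: T_b.
Key observation: T_a was stuck for good until T_b gave back (2, 2); in the order shown it finishes at step 4.
No smaller set exists: with zero aborts the deadlock remains.
The survivors complete as T_c, T_i, T_d, T_a, T_f. Walking it through (starting from the post-abort pool):
  pool = (5, 3)
  T_c needs (3, 2) <= (5, 3) -> finishes; pool += (2, 1) = (7, 4)
  T_i needs (3, 3) <= (7, 4) -> finishes; pool += (1, 1) = (8, 5)
  T_d needs (2, 0) <= (8, 5) -> finishes; pool += (2, 1) = (10, 6)
  T_a needs (4, 5) <= (10, 6) -> finishes; pool += (0, 3) = (10, 9)
  T_f needs (7, 2) <= (10, 9) -> finishes; pool += (1, 0) = (11, 9)


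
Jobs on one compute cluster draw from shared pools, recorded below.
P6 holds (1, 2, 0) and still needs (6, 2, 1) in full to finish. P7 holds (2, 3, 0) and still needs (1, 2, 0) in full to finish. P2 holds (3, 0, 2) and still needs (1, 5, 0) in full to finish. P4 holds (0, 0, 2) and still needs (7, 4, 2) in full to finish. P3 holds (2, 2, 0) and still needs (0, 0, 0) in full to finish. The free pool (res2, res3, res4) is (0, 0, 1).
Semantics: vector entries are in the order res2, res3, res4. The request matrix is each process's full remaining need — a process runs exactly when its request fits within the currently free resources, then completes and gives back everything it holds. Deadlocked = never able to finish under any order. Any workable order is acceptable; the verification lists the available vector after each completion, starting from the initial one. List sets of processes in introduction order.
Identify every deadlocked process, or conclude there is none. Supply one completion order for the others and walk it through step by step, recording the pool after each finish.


Nothing here is deadlocked.
Key observation: the pool covers P3 at once, and every later process fits after earlier releases.
The rest can finish in the order P3, P7, P2, P6, P4. Check, step by step:
  pool = (0, 0, 1)
  run P3 (needs (0, 0, 0), free (0, 0, 1)); after release of (2, 2, 0) the pool is (2, 2, 1)
  run P7 (needs (1, 2, 0), free (2, 2, 1)); after release of (2, 3, 0) the pool is (4, 5, 1)
  run P2 (needs (1, 5, 0), free (4, 5, 1)); after release of (3, 0, 2) the pool is (7, 5, 3)
  run P6 (needs (6, 2, 1), free (7, 5, 3)); after release of (1, 2, 0) the pool is (8, 7, 3)
  run P4 (needs (7, 4, 2), free (8, 7, 3)); after release of (0, 0, 2) the pool is (8, 7, 5)


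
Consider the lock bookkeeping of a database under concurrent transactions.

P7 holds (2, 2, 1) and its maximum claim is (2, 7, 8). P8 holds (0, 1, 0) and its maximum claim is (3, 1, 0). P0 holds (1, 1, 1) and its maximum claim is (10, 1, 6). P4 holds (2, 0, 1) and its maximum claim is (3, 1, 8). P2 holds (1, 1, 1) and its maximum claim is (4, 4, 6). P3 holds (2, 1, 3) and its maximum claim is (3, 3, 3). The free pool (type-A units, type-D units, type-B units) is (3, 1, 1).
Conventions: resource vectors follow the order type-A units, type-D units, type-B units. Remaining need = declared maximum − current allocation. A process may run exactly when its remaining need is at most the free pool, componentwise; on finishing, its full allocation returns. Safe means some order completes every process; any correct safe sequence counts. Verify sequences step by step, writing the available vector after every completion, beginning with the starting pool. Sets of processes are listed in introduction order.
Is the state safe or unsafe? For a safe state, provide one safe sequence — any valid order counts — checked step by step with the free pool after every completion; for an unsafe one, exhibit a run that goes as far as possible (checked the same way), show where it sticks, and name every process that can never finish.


The state is UNSAFE.
Key observation: the wall is type-B units: completing P8, P3 brings the pool only to (5, 3, 4), and all the rest need more.
Going as far as possible: P8, P3; after that, nothing fits. Walking it through:
  pool = (3, 1, 1)
  run P8 (needs (3, 0, 0), free (3, 1, 1)); after release of (0, 1, 0) the pool is (3, 2, 1)
  run P3 (needs (1, 2, 0), free (3, 2, 1)); after release of (2, 1, 3) the pool is (5, 3, 4)
  P7 still needs (0, 5, 7) but only (5, 3, 4) is free — short on type-D units and type-B units
  P0 still needs (9, 0, 5) but only (5, 3, 4) is free — short on type-A units and type-B units
  P4 still needs (1, 1, 7) but only (5, 3, 4) is free — short on type-B units
  P2 still needs (3, 3, 5) but only (5, 3, 4) is free — short on type-B units
Permanently blocked: P7, P0, P4 and P2.


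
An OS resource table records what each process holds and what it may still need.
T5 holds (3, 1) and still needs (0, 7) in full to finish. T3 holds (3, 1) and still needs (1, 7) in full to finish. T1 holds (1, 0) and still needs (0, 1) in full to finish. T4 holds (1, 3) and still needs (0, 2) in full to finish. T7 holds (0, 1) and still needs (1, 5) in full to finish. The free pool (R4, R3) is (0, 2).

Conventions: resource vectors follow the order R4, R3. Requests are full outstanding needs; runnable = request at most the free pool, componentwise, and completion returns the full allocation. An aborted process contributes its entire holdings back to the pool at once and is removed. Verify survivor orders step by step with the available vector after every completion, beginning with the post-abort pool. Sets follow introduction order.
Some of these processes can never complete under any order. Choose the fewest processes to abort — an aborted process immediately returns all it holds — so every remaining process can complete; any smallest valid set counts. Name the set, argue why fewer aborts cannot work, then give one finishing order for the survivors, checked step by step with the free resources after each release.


The answer: abort T5.
Key observation: the returned (3, 1) from T5 is what brings T3 — unrunnable before, under any order — into play at step 3.
Why nothing smaller works: aborting no one leaves the state deadlocked as given.
Survivors finish in the order: T4, T7, T3, T1. Step-by-step check (pool after the aborts first):
  pool = (3, 3)
  T4 needs (0, 2) <= (3, 3) -> finishes; pool += (1, 3) = (4, 6)
  T7 needs (1, 5) <= (4, 6) -> finishes; pool += (0, 1) = (4, 7)
  T3 needs (1, 7) <= (4, 7) -> finishes; pool += (3, 1) = (7, 8)
  T1 needs (0, 1) <= (7, 8) -> finishes; pool += (1, 0) = (8, 8)


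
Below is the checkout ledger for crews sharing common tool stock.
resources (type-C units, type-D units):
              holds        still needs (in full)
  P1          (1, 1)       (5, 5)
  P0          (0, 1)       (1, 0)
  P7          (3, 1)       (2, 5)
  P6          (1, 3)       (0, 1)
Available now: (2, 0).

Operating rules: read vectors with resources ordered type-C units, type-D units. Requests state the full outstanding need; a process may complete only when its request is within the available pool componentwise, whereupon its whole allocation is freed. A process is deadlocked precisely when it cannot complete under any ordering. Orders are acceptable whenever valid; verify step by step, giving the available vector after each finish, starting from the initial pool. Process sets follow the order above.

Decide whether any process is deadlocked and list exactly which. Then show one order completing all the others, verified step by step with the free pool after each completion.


Deadlocked: P1 and P7.
Key observation: the wall is type-D units: completing P0, P6 brings the pool only to (3, 4), and all the rest need more.
One completion order for the rest: P0, P6. Verifying each step:
  pool = (2, 0)
  P0 needs (1, 0) <= (2, 0) -> finishes; pool += (0, 1) = (2, 1)
  P6 needs (0, 1) <= (2, 1) -> finishes; pool += (1, 3) = (3, 4)
The blocked processes can never fit:
  P1 still needs (5, 5) but only (3, 4) is free — short on type-C units and type-D units
  P7 still needs (2, 5) but only (3, 4) is free — short on type-D units


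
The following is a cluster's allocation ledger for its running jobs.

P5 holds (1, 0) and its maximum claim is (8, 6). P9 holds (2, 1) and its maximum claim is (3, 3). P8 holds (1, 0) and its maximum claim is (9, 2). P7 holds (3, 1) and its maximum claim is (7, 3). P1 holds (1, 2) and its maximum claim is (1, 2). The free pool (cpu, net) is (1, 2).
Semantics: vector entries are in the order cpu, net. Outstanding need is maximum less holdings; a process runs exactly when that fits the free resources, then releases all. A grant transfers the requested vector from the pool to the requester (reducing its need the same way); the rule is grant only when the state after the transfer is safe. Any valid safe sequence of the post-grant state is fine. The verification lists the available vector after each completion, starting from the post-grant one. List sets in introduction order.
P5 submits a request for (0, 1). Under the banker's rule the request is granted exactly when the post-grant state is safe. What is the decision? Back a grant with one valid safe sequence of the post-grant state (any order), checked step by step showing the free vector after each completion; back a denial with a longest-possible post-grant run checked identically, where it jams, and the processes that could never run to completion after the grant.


GRANT. The post-grant state is safe; one safe sequence: P1, P9, P7, P5, P8.
Key observation: even at the reduced pool (1, 1), P1 fits immediately, so safety survives the grant.
Step-by-step check of the post-grant state:
  pool = (1, 1)
  P1 needs (0, 0) <= (1, 1) -> finishes; pool += (1, 2) = (2, 3)
  P9 needs (1, 2) <= (2, 3) -> finishes; pool += (2, 1) = (4, 4)
  P7 needs (4, 2) <= (4, 4) -> finishes; pool += (3, 1) = (7, 5)
  P5 needs (7, 5) <= (7, 5) -> finishes; pool += (1, 1) = (8, 6)
  P8 needs (8, 2) <= (8, 6) -> finishes; pool += (1, 0) = (9, 6)


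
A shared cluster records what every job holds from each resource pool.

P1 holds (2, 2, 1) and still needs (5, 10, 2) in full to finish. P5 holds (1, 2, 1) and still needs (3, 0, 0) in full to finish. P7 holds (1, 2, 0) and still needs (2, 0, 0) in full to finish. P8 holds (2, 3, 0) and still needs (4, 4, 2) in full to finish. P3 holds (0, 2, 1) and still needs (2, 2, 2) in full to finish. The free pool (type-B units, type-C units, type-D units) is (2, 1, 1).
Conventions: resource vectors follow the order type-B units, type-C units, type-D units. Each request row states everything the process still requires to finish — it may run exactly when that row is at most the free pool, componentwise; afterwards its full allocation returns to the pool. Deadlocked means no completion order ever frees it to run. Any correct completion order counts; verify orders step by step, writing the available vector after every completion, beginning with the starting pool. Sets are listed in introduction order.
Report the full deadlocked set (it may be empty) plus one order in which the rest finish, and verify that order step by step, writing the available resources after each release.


Nothing here is deadlocked.
Key observation: no deadlock: P7 fits now, and the freed resources carry the rest through.
One completion order for the rest: P7, P5, P8, P3, P1. Walking it through:
  pool = (2, 1, 1)
  P7 needs (2, 0, 0) <= (2, 1, 1) -> finishes; pool += (1, 2, 0) = (3, 3, 1)
  P5 needs (3, 0, 0) <= (3, 3, 1) -> finishes; pool += (1, 2, 1) = (4, 5, 2)
  P8 needs (4, 4, 2) <= (4, 5, 2) -> finishes; pool += (2, 3, 0) = (6, 8, 2)
  P3 needs (2, 2, 2) <= (6, 8, 2) -> finishes; pool += (0, 2, 1) = (6, 10, 3)
  P1 needs (5, 10, 2) <= (6, 10, 3) -> finishes; pool += (2, 2, 1) = (8, 12, 4)


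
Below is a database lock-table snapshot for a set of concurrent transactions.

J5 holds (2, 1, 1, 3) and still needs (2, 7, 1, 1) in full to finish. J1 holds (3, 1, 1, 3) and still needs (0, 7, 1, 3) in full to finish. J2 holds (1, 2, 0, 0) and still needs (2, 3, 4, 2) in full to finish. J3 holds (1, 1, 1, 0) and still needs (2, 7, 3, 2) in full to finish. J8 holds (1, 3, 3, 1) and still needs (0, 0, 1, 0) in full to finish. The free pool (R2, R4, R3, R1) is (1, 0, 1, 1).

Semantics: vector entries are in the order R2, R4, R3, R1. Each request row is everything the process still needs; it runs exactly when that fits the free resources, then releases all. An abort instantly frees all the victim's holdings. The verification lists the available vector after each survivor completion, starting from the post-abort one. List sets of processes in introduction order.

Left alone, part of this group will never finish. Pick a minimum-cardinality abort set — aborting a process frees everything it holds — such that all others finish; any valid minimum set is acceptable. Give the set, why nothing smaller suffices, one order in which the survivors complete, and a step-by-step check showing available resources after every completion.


Minimum abort set: J5 and J3.
Key observation: no ordering could ever have run J1 before the abort of J5 and J3; with (3, 2, 2, 3) back in the pool it fits at step 3.
Minimality, checking each single-abort alternative: J5 alone leaves J1 blocked (short on R4); J1 alone leaves J5 blocked (short on R4); J2 alone leaves J5 blocked (short on R4); J3 alone leaves J5 blocked (short on R4); J8 alone leaves J5 blocked (short on R4).
Survivors finish in the order: J8, J2, J1. Step-by-step check (pool after the aborts first):
  pool = (4, 2, 3, 4)
  run J8 (needs (0, 0, 1, 0), free (4, 2, 3, 4)); after release of (1, 3, 3, 1) the pool is (5, 5, 6, 5)
  run J2 (needs (2, 3, 4, 2), free (5, 5, 6, 5)); after release of (1, 2, 0, 0) the pool is (6, 7, 6, 5)
  run J1 (needs (0, 7, 1, 3), free (6, 7, 6, 5)); after release of (3, 1, 1, 3) the pool is (9, 8, 7, 8)


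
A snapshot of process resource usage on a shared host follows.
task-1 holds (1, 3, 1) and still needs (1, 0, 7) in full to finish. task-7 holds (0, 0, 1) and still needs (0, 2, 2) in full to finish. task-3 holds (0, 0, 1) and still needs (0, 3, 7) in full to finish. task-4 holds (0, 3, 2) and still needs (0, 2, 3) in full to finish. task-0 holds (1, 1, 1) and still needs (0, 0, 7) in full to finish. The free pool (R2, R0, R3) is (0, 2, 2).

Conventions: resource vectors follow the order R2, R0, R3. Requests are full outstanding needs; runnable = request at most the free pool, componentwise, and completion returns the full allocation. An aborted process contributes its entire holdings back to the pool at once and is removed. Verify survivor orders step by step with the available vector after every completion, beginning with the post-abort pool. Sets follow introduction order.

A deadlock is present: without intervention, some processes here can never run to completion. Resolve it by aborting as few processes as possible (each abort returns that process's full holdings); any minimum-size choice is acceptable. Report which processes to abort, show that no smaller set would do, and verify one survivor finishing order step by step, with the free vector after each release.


Minimum abort set: task-3 and task-0.
Key observation: task-1 could never have finished before the abort; with (1, 1, 2) returned by task-3 and task-0, it fits at step 3.
No one abort is enough; case by case: task-1 alone leaves task-3 blocked (short on R3); task-7 alone leaves task-1 blocked (short on R2 and R3); task-3 alone leaves task-1 blocked (short on R2 and R3); task-4 alone leaves task-1 blocked (short on R2 and R3); task-0 alone leaves task-1 blocked (short on R3).
Survivors finish in the order: task-4, task-7, task-1. Walking it through (pool after the aborts first):
  pool = (1, 3, 4)
  task-4: need (0, 2, 3) fits (1, 3, 4); releases (0, 3, 2), pool now (1, 6, 6)
  task-7: need (0, 2, 2) fits (1, 6, 6); releases (0, 0, 1), pool now (1, 6, 7)
  task-1: need (1, 0, 7) fits (1, 6, 7); releases (1, 3, 1), pool now (2, 9, 8)


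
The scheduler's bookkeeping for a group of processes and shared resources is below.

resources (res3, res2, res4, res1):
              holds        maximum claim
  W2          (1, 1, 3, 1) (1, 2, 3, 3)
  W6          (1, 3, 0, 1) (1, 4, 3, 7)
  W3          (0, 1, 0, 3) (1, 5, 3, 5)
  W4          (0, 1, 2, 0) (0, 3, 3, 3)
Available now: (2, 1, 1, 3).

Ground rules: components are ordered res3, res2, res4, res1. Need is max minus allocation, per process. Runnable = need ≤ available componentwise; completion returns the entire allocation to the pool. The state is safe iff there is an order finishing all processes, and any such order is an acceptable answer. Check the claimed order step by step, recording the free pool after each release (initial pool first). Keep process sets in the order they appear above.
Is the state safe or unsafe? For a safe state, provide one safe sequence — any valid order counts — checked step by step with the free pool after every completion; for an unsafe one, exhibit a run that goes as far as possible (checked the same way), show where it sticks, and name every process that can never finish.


The state is UNSAFE.
Key observation: after W2, W4 the pool peaks at (3, 3, 6, 4), and each blocked process is short somewhere: W6 on res1; W3 on res2.
A maximal execution: W2, W4 — then nothing else fits. Walking it through:
  pool = (2, 1, 1, 3)
  W2 needs (0, 1, 0, 2) <= (2, 1, 1, 3) -> finishes; pool += (1, 1, 3, 1) = (3, 2, 4, 4)
  W4 needs (0, 2, 1, 3) <= (3, 2, 4, 4) -> finishes; pool += (0, 1, 2, 0) = (3, 3, 6, 4)
  W6 still needs (0, 1, 3, 6) but only (3, 3, 6, 4) is free — short on res1
  W3 still needs (1, 4, 3, 2) but only (3, 3, 6, 4) is free — short on res2
Processes that can never finish: W6 and W3.


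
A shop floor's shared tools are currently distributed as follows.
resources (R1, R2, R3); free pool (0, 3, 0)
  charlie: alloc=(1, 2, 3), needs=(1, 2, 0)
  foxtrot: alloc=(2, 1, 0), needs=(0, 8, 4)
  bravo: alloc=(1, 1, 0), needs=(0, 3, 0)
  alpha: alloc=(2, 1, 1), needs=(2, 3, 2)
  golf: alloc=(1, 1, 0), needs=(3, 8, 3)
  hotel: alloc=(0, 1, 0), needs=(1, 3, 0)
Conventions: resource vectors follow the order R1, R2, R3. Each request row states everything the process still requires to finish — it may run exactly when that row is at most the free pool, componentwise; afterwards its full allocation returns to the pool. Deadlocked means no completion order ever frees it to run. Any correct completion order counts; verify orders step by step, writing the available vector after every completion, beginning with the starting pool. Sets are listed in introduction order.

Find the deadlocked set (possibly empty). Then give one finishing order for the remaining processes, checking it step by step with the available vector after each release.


The deadlocked set is empty.
Key observation: starting with bravo, each completion frees enough for the next — no one is permanently blocked.
A valid finishing order for the others: bravo, charlie, alpha, hotel, foxtrot, golf. Check, step by step:
  pool = (0, 3, 0)
  run bravo (needs (0, 3, 0), free (0, 3, 0)); after release of (1, 1, 0) the pool is (1, 4, 0)
  run charlie (needs (1, 2, 0), free (1, 4, 0)); after release of (1, 2, 3) the pool is (2, 6, 3)
  run alpha (needs (2, 3, 2), free (2, 6, 3)); after release of (2, 1, 1) the pool is (4, 7, 4)
  run hotel (needs (1, 3, 0), free (4, 7, 4)); after release of (0, 1, 0) the pool is (4, 8, 4)
  run foxtrot (needs (0, 8, 4), free (4, 8, 4)); after release of (2, 1, 0) the pool is (6, 9, 4)
  run golf (needs (3, 8, 3), free (6, 9, 4)); after release of (1, 1, 0) the pool is (7, 10, 4)


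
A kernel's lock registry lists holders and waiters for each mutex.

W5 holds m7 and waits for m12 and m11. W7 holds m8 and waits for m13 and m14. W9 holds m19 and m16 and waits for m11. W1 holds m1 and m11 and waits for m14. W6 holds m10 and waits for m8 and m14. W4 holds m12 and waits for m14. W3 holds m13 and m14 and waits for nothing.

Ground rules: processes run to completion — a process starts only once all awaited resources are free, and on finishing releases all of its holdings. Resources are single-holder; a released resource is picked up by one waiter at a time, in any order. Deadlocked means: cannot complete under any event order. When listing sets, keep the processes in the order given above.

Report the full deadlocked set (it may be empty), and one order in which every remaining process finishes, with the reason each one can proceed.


No process is deadlocked.
Key observation: all waits point, directly or indirectly, at processes that can finish, so nothing is permanently blocked.
The rest can finish in the order W3, W7, W6, W1, W4, W5, W9.
Check, step by step:
  W3 waits on nothing -> runs at once and releases m13 and m14
  run W7 (all its waits — m13 and m14 — are resolved); releases m8
  run W6 (all its waits — m8 and m14 — are resolved); releases m10
  run W1 (all its waits — m14 — are resolved); releases m1 and m11
  run W4 (all its waits — m14 — are resolved); releases m12
  run W5 (all its waits — m12 and m11 — are resolved); releases m7
  run W9 (all its waits — m11 — are resolved); releases m19 and m16


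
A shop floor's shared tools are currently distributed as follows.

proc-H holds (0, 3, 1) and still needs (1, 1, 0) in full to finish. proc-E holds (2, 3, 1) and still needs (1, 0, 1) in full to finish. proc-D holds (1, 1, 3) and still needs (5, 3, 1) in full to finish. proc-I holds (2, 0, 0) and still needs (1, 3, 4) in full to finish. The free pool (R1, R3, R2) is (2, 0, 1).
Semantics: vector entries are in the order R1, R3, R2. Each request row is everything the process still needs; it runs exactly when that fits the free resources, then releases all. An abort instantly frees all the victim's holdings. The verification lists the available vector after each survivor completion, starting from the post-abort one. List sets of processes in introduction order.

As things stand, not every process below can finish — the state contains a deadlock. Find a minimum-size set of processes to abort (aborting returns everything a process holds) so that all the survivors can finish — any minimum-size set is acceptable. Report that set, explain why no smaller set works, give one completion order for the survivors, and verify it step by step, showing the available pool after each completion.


Abort proc-I.
Key observation: proc-D had no path to completion before; after the abort of proc-I ((2, 0, 0) returned), step 3 is where it fits.
No smaller set exists: with zero aborts the deadlock remains.
One survivor order: proc-E, proc-H, proc-D. Verifying each step (post-abort pool first):
  pool = (4, 0, 1)
  proc-E needs (1, 0, 1) <= (4, 0, 1) -> finishes; pool += (2, 3, 1) = (6, 3, 2)
  proc-H needs (1, 1, 0) <= (6, 3, 2) -> finishes; pool += (0, 3, 1) = (6, 6, 3)
  proc-D needs (5, 3, 1) <= (6, 6, 3) -> finishes; pool += (1, 1, 3) = (7, 7, 6)


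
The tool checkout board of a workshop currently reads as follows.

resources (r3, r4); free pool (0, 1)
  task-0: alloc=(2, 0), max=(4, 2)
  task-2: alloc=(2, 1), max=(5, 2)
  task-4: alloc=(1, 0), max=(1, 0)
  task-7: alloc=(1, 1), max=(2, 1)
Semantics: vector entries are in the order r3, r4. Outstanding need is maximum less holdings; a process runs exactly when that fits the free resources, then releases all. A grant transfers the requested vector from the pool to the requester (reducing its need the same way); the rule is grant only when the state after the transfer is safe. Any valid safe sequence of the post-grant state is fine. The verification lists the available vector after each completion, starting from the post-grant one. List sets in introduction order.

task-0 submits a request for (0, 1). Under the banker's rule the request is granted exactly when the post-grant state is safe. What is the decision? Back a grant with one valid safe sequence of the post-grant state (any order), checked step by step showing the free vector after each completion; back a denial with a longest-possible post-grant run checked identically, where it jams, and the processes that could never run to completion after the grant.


GRANT — the state after the grant stays safe, e.g. via task-4, task-7, task-0, task-2.
Key observation: (0, 0) free after granting still covers task-4 first, and each release covers the next.
Verifying the post-grant state step by step:
  pool = (0, 0)
  task-4 needs (0, 0) <= (0, 0) -> finishes; pool += (1, 0) = (1, 0)
  task-7 needs (1, 0) <= (1, 0) -> finishes; pool += (1, 1) = (2, 1)
  task-0 needs (2, 1) <= (2, 1) -> finishes; pool += (2, 1) = (4, 2)
  task-2 needs (3, 1) <= (4, 2) -> finishes; pool += (2, 1) = (6, 3)


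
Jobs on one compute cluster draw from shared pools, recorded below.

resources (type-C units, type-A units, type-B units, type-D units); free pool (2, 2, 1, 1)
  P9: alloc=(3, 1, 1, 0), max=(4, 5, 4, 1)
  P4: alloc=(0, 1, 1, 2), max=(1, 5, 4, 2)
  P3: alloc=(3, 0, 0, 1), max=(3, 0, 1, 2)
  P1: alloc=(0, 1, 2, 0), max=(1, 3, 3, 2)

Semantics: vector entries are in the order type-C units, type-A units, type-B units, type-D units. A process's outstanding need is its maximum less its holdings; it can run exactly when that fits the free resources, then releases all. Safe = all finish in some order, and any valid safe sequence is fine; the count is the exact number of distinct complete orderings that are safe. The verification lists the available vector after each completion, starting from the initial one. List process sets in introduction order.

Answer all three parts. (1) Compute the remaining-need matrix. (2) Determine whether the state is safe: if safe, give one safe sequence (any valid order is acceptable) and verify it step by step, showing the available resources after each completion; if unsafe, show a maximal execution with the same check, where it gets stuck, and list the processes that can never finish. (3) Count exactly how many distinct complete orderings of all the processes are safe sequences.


(1) Outstanding need per process (order type-C units, type-A units, type-B units, type-D units):
  P9: (1, 4, 3, 1)
  P4: (1, 4, 3, 0)
  P3: (0, 0, 1, 1)
  P1: (1, 2, 1, 2)
(2) The state is UNSAFE.
Key observation: once P3, P1 finish, the pool peaks at (5, 3, 3, 2) — and every remaining process still needs more type-A units than that.
The run P3, P1 cannot be extended any further. Check, step by step:
  pool = (2, 2, 1, 1)
  run P3 (needs (0, 0, 1, 1), free (2, 2, 1, 1)); after release of (3, 0, 0, 1) the pool is (5, 2, 1, 2)
  run P1 (needs (1, 2, 1, 2), free (5, 2, 1, 2)); after release of (0, 1, 2, 0) the pool is (5, 3, 3, 2)
  P9 cannot run: need (1, 4, 3, 1) vs free (5, 3, 3, 2) (insufficient type-A units)
  P4 cannot run: need (1, 4, 3, 0) vs free (5, 3, 3, 2) (insufficient type-A units)
Processes that can never finish: P9 and P4.
(3) Exactly 0 of the possible complete orderings are safe sequences.


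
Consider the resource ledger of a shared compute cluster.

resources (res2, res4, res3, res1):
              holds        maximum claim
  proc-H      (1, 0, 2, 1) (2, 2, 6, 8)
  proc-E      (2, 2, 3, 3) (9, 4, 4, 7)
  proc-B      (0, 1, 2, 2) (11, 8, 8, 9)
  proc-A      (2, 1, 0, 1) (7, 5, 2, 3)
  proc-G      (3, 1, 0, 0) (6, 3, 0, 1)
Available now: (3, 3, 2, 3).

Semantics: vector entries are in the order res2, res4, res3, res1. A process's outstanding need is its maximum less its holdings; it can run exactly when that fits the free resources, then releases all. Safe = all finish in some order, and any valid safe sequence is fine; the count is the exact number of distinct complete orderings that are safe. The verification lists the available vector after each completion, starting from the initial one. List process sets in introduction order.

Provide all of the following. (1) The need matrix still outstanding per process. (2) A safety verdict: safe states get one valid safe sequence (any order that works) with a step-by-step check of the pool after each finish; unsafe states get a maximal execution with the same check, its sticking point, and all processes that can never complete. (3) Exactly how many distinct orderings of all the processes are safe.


(1) Need matrix, components ordered res2, res4, res3, res1:
  proc-H: (1, 2, 4, 7)
  proc-E: (7, 2, 1, 4)
  proc-B: (11, 7, 6, 7)
  proc-A: (5, 4, 2, 2)
  proc-G: (3, 2, 0, 1)
(2) SAFE, for example via the order proc-G, proc-A, proc-E, proc-H, proc-B.
Key observation: the first exact fit in this order is proc-G — it needs (3, 2, 0, 1) with (3, 3, 2, 3) free, meeting a requested resource to the last unit.
Check, step by step:
  pool = (3, 3, 2, 3)
  proc-G: need (3, 2, 0, 1) fits (3, 3, 2, 3); releases (3, 1, 0, 0), pool now (6, 4, 2, 3)
  proc-A: need (5, 4, 2, 2) fits (6, 4, 2, 3); releases (2, 1, 0, 1), pool now (8, 5, 2, 4)
  proc-E: need (7, 2, 1, 4) fits (8, 5, 2, 4); releases (2, 2, 3, 3), pool now (10, 7, 5, 7)
  proc-H: need (1, 2, 4, 7) fits (10, 7, 5, 7); releases (1, 0, 2, 1), pool now (11, 7, 7, 8)
  proc-B: need (11, 7, 6, 7) fits (11, 7, 7, 8); releases (0, 1, 2, 2), pool now (11, 8, 9, 10)
(3) The exact count: 1 of the possible complete orderings is a safe sequence.
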